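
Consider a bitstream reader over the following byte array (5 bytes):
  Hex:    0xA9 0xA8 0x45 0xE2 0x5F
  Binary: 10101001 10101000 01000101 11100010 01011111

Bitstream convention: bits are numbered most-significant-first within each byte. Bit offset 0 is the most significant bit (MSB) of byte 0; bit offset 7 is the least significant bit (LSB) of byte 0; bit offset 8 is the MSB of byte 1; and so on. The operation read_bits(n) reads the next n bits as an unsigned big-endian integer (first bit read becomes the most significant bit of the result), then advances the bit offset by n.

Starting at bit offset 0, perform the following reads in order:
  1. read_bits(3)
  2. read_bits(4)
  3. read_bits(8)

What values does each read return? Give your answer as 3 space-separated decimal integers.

Read 1: bits[0:3] width=3 -> value=5 (bin 101); offset now 3 = byte 0 bit 3; 37 bits remain
Read 2: bits[3:7] width=4 -> value=4 (bin 0100); offset now 7 = byte 0 bit 7; 33 bits remain
Read 3: bits[7:15] width=8 -> value=212 (bin 11010100); offset now 15 = byte 1 bit 7; 25 bits remain

Answer: 5 4 212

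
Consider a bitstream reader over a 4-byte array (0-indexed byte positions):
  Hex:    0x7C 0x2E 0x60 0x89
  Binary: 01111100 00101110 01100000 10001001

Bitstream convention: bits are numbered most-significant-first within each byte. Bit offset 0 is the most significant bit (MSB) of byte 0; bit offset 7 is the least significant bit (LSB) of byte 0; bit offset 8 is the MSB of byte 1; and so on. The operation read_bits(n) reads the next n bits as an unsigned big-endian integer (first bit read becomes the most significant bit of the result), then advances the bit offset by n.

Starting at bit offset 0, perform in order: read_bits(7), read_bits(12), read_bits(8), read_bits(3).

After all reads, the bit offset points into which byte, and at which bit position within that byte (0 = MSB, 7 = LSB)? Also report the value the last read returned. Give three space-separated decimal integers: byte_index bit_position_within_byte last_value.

Answer: 3 6 2

Derivation:
Read 1: bits[0:7] width=7 -> value=62 (bin 0111110); offset now 7 = byte 0 bit 7; 25 bits remain
Read 2: bits[7:19] width=12 -> value=371 (bin 000101110011); offset now 19 = byte 2 bit 3; 13 bits remain
Read 3: bits[19:27] width=8 -> value=4 (bin 00000100); offset now 27 = byte 3 bit 3; 5 bits remain
Read 4: bits[27:30] width=3 -> value=2 (bin 010); offset now 30 = byte 3 bit 6; 2 bits remain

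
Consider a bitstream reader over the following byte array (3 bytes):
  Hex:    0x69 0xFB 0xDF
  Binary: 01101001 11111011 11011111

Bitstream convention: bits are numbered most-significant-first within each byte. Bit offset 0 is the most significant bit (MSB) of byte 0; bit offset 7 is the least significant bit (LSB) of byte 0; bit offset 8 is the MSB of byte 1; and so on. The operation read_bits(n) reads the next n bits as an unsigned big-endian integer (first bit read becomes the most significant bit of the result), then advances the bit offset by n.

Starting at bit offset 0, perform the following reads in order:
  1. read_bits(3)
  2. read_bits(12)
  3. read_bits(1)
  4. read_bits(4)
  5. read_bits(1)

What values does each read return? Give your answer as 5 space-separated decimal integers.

Answer: 3 1277 1 13 1

Derivation:
Read 1: bits[0:3] width=3 -> value=3 (bin 011); offset now 3 = byte 0 bit 3; 21 bits remain
Read 2: bits[3:15] width=12 -> value=1277 (bin 010011111101); offset now 15 = byte 1 bit 7; 9 bits remain
Read 3: bits[15:16] width=1 -> value=1 (bin 1); offset now 16 = byte 2 bit 0; 8 bits remain
Read 4: bits[16:20] width=4 -> value=13 (bin 1101); offset now 20 = byte 2 bit 4; 4 bits remain
Read 5: bits[20:21] width=1 -> value=1 (bin 1); offset now 21 = byte 2 bit 5; 3 bits remain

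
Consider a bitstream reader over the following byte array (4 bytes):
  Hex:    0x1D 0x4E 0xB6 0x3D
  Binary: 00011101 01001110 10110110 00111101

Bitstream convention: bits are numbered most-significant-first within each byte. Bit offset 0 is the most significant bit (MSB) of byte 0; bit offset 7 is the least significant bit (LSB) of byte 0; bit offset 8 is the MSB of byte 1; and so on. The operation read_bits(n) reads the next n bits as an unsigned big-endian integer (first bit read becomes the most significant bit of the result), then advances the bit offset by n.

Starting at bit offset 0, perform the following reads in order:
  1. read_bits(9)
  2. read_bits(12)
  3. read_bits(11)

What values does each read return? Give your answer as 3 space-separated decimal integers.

Read 1: bits[0:9] width=9 -> value=58 (bin 000111010); offset now 9 = byte 1 bit 1; 23 bits remain
Read 2: bits[9:21] width=12 -> value=2518 (bin 100111010110); offset now 21 = byte 2 bit 5; 11 bits remain
Read 3: bits[21:32] width=11 -> value=1597 (bin 11000111101); offset now 32 = byte 4 bit 0; 0 bits remain

Answer: 58 2518 1597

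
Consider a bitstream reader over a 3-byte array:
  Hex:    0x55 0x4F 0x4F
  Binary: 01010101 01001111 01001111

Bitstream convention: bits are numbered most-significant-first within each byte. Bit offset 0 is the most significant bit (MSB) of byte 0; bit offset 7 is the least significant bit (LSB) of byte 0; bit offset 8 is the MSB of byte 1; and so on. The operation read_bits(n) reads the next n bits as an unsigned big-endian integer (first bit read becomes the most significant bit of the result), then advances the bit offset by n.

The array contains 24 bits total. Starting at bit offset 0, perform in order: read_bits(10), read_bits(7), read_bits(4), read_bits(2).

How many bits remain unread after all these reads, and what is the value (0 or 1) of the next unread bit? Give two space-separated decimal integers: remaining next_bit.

Read 1: bits[0:10] width=10 -> value=341 (bin 0101010101); offset now 10 = byte 1 bit 2; 14 bits remain
Read 2: bits[10:17] width=7 -> value=30 (bin 0011110); offset now 17 = byte 2 bit 1; 7 bits remain
Read 3: bits[17:21] width=4 -> value=9 (bin 1001); offset now 21 = byte 2 bit 5; 3 bits remain
Read 4: bits[21:23] width=2 -> value=3 (bin 11); offset now 23 = byte 2 bit 7; 1 bits remain

Answer: 1 1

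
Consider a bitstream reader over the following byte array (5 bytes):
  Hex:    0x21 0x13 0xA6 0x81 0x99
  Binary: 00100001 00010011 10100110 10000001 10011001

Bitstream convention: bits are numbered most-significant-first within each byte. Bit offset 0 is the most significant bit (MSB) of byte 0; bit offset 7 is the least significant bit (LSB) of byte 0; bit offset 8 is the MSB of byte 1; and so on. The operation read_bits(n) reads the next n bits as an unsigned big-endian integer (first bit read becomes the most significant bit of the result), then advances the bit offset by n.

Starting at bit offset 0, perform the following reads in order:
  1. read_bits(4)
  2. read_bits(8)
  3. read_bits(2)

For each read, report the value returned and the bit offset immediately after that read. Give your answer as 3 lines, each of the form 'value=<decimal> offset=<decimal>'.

Answer: value=2 offset=4
value=17 offset=12
value=0 offset=14

Derivation:
Read 1: bits[0:4] width=4 -> value=2 (bin 0010); offset now 4 = byte 0 bit 4; 36 bits remain
Read 2: bits[4:12] width=8 -> value=17 (bin 00010001); offset now 12 = byte 1 bit 4; 28 bits remain
Read 3: bits[12:14] width=2 -> value=0 (bin 00); offset now 14 = byte 1 bit 6; 26 bits remain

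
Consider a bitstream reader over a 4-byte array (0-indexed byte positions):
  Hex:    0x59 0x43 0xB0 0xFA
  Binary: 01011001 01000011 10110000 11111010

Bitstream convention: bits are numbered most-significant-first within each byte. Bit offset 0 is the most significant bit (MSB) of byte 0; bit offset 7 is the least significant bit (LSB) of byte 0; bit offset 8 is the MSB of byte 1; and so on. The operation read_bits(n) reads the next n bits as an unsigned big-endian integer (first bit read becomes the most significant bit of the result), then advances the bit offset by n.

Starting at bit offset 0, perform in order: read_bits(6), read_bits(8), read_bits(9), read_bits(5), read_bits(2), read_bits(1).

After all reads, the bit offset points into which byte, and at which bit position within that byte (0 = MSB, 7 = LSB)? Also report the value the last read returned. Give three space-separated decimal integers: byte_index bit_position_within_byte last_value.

Answer: 3 7 1

Derivation:
Read 1: bits[0:6] width=6 -> value=22 (bin 010110); offset now 6 = byte 0 bit 6; 26 bits remain
Read 2: bits[6:14] width=8 -> value=80 (bin 01010000); offset now 14 = byte 1 bit 6; 18 bits remain
Read 3: bits[14:23] width=9 -> value=472 (bin 111011000); offset now 23 = byte 2 bit 7; 9 bits remain
Read 4: bits[23:28] width=5 -> value=15 (bin 01111); offset now 28 = byte 3 bit 4; 4 bits remain
Read 5: bits[28:30] width=2 -> value=2 (bin 10); offset now 30 = byte 3 bit 6; 2 bits remain
Read 6: bits[30:31] width=1 -> value=1 (bin 1); offset now 31 = byte 3 bit 7; 1 bits remain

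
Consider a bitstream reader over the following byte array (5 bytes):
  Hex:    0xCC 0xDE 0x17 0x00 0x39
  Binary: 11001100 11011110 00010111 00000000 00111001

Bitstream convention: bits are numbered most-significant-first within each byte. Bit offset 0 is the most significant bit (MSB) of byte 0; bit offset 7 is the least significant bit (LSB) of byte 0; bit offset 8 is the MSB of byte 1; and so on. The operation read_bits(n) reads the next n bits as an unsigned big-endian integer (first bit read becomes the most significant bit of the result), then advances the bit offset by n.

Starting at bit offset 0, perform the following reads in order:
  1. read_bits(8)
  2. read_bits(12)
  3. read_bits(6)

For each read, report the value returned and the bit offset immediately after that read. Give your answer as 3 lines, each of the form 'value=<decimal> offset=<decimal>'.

Read 1: bits[0:8] width=8 -> value=204 (bin 11001100); offset now 8 = byte 1 bit 0; 32 bits remain
Read 2: bits[8:20] width=12 -> value=3553 (bin 110111100001); offset now 20 = byte 2 bit 4; 20 bits remain
Read 3: bits[20:26] width=6 -> value=28 (bin 011100); offset now 26 = byte 3 bit 2; 14 bits remain

Answer: value=204 offset=8
value=3553 offset=20
value=28 offset=26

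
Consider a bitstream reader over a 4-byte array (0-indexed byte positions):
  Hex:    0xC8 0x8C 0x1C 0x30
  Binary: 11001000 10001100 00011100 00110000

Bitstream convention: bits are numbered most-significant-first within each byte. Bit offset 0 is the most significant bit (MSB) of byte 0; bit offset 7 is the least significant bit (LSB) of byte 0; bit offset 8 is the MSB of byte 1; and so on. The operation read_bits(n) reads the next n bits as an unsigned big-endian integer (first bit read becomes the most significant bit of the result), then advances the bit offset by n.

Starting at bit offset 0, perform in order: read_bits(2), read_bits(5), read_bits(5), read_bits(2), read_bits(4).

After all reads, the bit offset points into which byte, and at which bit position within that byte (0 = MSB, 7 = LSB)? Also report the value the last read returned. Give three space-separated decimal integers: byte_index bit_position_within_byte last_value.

Read 1: bits[0:2] width=2 -> value=3 (bin 11); offset now 2 = byte 0 bit 2; 30 bits remain
Read 2: bits[2:7] width=5 -> value=4 (bin 00100); offset now 7 = byte 0 bit 7; 25 bits remain
Read 3: bits[7:12] width=5 -> value=8 (bin 01000); offset now 12 = byte 1 bit 4; 20 bits remain
Read 4: bits[12:14] width=2 -> value=3 (bin 11); offset now 14 = byte 1 bit 6; 18 bits remain
Read 5: bits[14:18] width=4 -> value=0 (bin 0000); offset now 18 = byte 2 bit 2; 14 bits remain

Answer: 2 2 0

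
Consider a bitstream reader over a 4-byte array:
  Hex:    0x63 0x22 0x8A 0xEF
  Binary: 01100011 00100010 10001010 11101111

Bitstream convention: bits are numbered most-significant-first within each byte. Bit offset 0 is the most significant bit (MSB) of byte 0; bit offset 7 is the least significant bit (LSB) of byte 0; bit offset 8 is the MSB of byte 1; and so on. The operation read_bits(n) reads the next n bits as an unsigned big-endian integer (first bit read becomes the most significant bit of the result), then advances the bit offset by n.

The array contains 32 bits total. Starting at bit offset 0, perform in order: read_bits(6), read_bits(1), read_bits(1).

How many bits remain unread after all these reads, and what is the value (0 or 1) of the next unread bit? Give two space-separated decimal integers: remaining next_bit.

Read 1: bits[0:6] width=6 -> value=24 (bin 011000); offset now 6 = byte 0 bit 6; 26 bits remain
Read 2: bits[6:7] width=1 -> value=1 (bin 1); offset now 7 = byte 0 bit 7; 25 bits remain
Read 3: bits[7:8] width=1 -> value=1 (bin 1); offset now 8 = byte 1 bit 0; 24 bits remain

Answer: 24 0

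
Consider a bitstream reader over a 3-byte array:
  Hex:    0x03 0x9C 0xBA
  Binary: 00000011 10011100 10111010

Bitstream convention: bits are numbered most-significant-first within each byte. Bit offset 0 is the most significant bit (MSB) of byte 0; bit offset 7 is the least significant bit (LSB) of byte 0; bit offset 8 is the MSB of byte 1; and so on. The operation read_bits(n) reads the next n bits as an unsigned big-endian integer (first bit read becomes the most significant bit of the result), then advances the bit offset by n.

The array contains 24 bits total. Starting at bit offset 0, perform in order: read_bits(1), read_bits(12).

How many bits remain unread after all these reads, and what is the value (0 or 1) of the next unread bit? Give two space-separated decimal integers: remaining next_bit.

Read 1: bits[0:1] width=1 -> value=0 (bin 0); offset now 1 = byte 0 bit 1; 23 bits remain
Read 2: bits[1:13] width=12 -> value=115 (bin 000001110011); offset now 13 = byte 1 bit 5; 11 bits remain

Answer: 11 1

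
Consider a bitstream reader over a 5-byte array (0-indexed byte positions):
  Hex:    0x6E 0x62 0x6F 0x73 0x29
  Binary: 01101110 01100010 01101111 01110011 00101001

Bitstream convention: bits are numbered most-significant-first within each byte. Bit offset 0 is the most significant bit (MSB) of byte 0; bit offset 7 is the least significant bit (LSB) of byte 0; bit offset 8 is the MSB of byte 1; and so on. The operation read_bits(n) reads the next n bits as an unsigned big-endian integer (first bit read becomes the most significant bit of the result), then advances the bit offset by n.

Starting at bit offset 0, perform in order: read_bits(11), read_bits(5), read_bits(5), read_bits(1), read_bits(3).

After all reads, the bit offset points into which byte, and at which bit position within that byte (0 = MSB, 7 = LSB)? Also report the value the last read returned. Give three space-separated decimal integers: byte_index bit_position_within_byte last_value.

Read 1: bits[0:11] width=11 -> value=883 (bin 01101110011); offset now 11 = byte 1 bit 3; 29 bits remain
Read 2: bits[11:16] width=5 -> value=2 (bin 00010); offset now 16 = byte 2 bit 0; 24 bits remain
Read 3: bits[16:21] width=5 -> value=13 (bin 01101); offset now 21 = byte 2 bit 5; 19 bits remain
Read 4: bits[21:22] width=1 -> value=1 (bin 1); offset now 22 = byte 2 bit 6; 18 bits remain
Read 5: bits[22:25] width=3 -> value=6 (bin 110); offset now 25 = byte 3 bit 1; 15 bits remain

Answer: 3 1 6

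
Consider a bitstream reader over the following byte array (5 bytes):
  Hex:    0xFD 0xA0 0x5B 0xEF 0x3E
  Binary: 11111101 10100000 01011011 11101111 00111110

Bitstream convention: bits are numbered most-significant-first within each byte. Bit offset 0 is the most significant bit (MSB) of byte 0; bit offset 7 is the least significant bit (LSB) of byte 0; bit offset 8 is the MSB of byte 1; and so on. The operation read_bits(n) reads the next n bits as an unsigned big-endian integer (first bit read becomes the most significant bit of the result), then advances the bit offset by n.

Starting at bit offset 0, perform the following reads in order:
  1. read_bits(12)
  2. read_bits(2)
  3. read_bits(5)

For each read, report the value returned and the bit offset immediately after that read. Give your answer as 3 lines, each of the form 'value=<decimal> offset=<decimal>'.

Read 1: bits[0:12] width=12 -> value=4058 (bin 111111011010); offset now 12 = byte 1 bit 4; 28 bits remain
Read 2: bits[12:14] width=2 -> value=0 (bin 00); offset now 14 = byte 1 bit 6; 26 bits remain
Read 3: bits[14:19] width=5 -> value=2 (bin 00010); offset now 19 = byte 2 bit 3; 21 bits remain

Answer: value=4058 offset=12
value=0 offset=14
value=2 offset=19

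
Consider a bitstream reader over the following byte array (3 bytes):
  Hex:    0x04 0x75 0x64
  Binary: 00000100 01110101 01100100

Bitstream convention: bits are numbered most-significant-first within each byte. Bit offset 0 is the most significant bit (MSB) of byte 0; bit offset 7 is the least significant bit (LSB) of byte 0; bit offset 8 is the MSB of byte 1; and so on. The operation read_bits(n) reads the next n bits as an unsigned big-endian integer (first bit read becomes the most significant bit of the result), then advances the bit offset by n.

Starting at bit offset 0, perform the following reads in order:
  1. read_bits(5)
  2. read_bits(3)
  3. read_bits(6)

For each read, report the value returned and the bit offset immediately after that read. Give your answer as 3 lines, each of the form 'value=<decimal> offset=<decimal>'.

Read 1: bits[0:5] width=5 -> value=0 (bin 00000); offset now 5 = byte 0 bit 5; 19 bits remain
Read 2: bits[5:8] width=3 -> value=4 (bin 100); offset now 8 = byte 1 bit 0; 16 bits remain
Read 3: bits[8:14] width=6 -> value=29 (bin 011101); offset now 14 = byte 1 bit 6; 10 bits remain

Answer: value=0 offset=5
value=4 offset=8
value=29 offset=14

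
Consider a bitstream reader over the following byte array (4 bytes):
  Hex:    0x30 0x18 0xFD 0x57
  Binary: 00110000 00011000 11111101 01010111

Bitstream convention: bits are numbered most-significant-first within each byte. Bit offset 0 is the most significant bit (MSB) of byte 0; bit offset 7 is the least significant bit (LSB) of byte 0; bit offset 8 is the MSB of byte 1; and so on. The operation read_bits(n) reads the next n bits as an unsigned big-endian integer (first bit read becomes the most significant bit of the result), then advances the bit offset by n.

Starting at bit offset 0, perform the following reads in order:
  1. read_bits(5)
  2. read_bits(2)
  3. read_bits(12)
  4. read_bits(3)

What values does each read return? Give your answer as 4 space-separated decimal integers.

Answer: 6 0 199 7

Derivation:
Read 1: bits[0:5] width=5 -> value=6 (bin 00110); offset now 5 = byte 0 bit 5; 27 bits remain
Read 2: bits[5:7] width=2 -> value=0 (bin 00); offset now 7 = byte 0 bit 7; 25 bits remain
Read 3: bits[7:19] width=12 -> value=199 (bin 000011000111); offset now 19 = byte 2 bit 3; 13 bits remain
Read 4: bits[19:22] width=3 -> value=7 (bin 111); offset now 22 = byte 2 bit 6; 10 bits remain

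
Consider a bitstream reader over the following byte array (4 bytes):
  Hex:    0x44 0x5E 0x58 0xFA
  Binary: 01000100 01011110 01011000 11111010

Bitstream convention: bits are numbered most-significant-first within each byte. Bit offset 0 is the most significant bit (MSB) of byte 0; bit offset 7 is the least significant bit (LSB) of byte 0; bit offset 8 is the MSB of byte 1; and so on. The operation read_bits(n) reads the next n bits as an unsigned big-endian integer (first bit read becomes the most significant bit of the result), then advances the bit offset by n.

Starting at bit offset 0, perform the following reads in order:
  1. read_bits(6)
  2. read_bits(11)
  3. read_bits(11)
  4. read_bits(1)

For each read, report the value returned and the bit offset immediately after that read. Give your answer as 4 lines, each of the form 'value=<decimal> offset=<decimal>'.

Answer: value=17 offset=6
value=188 offset=17
value=1423 offset=28
value=1 offset=29

Derivation:
Read 1: bits[0:6] width=6 -> value=17 (bin 010001); offset now 6 = byte 0 bit 6; 26 bits remain
Read 2: bits[6:17] width=11 -> value=188 (bin 00010111100); offset now 17 = byte 2 bit 1; 15 bits remain
Read 3: bits[17:28] width=11 -> value=1423 (bin 10110001111); offset now 28 = byte 3 bit 4; 4 bits remain
Read 4: bits[28:29] width=1 -> value=1 (bin 1); offset now 29 = byte 3 bit 5; 3 bits remain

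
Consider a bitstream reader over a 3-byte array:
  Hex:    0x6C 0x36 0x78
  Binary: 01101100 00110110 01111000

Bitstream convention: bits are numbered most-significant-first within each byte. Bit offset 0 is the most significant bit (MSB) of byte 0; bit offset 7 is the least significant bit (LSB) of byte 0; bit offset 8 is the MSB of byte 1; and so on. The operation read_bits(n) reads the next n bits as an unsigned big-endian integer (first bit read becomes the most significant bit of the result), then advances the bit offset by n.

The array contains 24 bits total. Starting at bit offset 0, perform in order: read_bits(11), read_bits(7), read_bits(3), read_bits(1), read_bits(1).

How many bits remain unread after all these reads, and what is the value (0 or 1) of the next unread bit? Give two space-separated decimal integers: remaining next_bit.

Read 1: bits[0:11] width=11 -> value=865 (bin 01101100001); offset now 11 = byte 1 bit 3; 13 bits remain
Read 2: bits[11:18] width=7 -> value=89 (bin 1011001); offset now 18 = byte 2 bit 2; 6 bits remain
Read 3: bits[18:21] width=3 -> value=7 (bin 111); offset now 21 = byte 2 bit 5; 3 bits remain
Read 4: bits[21:22] width=1 -> value=0 (bin 0); offset now 22 = byte 2 bit 6; 2 bits remain
Read 5: bits[22:23] width=1 -> value=0 (bin 0); offset now 23 = byte 2 bit 7; 1 bits remain

Answer: 1 0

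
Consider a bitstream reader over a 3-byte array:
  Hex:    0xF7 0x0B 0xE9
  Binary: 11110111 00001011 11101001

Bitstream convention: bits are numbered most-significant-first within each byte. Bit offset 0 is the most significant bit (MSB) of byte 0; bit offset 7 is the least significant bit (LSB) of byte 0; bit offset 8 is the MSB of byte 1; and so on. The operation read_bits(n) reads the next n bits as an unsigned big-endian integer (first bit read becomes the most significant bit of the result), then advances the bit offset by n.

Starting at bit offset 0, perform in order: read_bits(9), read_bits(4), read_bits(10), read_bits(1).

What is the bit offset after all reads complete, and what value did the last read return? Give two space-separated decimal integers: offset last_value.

Answer: 24 1

Derivation:
Read 1: bits[0:9] width=9 -> value=494 (bin 111101110); offset now 9 = byte 1 bit 1; 15 bits remain
Read 2: bits[9:13] width=4 -> value=1 (bin 0001); offset now 13 = byte 1 bit 5; 11 bits remain
Read 3: bits[13:23] width=10 -> value=500 (bin 0111110100); offset now 23 = byte 2 bit 7; 1 bits remain
Read 4: bits[23:24] width=1 -> value=1 (bin 1); offset now 24 = byte 3 bit 0; 0 bits remain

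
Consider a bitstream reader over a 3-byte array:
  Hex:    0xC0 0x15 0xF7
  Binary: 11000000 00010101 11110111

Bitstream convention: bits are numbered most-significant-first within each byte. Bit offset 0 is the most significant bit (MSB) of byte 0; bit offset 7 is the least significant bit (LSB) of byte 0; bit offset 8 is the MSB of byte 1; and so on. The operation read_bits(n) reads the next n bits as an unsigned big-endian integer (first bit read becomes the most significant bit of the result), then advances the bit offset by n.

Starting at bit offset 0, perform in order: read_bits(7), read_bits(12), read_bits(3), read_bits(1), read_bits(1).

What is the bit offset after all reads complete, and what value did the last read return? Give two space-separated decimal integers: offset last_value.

Read 1: bits[0:7] width=7 -> value=96 (bin 1100000); offset now 7 = byte 0 bit 7; 17 bits remain
Read 2: bits[7:19] width=12 -> value=175 (bin 000010101111); offset now 19 = byte 2 bit 3; 5 bits remain
Read 3: bits[19:22] width=3 -> value=5 (bin 101); offset now 22 = byte 2 bit 6; 2 bits remain
Read 4: bits[22:23] width=1 -> value=1 (bin 1); offset now 23 = byte 2 bit 7; 1 bits remain
Read 5: bits[23:24] width=1 -> value=1 (bin 1); offset now 24 = byte 3 bit 0; 0 bits remain

Answer: 24 1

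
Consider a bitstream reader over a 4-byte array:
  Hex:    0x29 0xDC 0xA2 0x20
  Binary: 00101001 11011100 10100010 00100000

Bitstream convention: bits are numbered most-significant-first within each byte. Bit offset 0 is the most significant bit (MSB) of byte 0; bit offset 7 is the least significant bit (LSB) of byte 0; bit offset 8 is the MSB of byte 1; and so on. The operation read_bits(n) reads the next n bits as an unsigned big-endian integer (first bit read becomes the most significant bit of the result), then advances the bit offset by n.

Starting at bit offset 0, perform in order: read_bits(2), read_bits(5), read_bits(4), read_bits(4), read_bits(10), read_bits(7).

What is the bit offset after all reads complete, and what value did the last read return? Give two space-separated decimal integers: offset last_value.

Read 1: bits[0:2] width=2 -> value=0 (bin 00); offset now 2 = byte 0 bit 2; 30 bits remain
Read 2: bits[2:7] width=5 -> value=20 (bin 10100); offset now 7 = byte 0 bit 7; 25 bits remain
Read 3: bits[7:11] width=4 -> value=14 (bin 1110); offset now 11 = byte 1 bit 3; 21 bits remain
Read 4: bits[11:15] width=4 -> value=14 (bin 1110); offset now 15 = byte 1 bit 7; 17 bits remain
Read 5: bits[15:25] width=10 -> value=324 (bin 0101000100); offset now 25 = byte 3 bit 1; 7 bits remain
Read 6: bits[25:32] width=7 -> value=32 (bin 0100000); offset now 32 = byte 4 bit 0; 0 bits remain

Answer: 32 32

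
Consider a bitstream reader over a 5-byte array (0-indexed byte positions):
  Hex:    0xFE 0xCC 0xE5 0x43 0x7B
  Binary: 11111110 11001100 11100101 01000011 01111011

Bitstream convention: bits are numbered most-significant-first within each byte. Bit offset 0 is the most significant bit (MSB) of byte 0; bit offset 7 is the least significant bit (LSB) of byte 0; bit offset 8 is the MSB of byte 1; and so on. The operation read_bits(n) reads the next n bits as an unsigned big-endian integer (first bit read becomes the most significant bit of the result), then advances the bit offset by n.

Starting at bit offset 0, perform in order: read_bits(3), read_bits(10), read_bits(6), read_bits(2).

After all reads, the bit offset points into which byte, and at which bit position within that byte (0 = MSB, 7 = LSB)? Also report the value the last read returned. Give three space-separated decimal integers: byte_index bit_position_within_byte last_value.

Answer: 2 5 0

Derivation:
Read 1: bits[0:3] width=3 -> value=7 (bin 111); offset now 3 = byte 0 bit 3; 37 bits remain
Read 2: bits[3:13] width=10 -> value=985 (bin 1111011001); offset now 13 = byte 1 bit 5; 27 bits remain
Read 3: bits[13:19] width=6 -> value=39 (bin 100111); offset now 19 = byte 2 bit 3; 21 bits remain
Read 4: bits[19:21] width=2 -> value=0 (bin 00); offset now 21 = byte 2 bit 5; 19 bits remain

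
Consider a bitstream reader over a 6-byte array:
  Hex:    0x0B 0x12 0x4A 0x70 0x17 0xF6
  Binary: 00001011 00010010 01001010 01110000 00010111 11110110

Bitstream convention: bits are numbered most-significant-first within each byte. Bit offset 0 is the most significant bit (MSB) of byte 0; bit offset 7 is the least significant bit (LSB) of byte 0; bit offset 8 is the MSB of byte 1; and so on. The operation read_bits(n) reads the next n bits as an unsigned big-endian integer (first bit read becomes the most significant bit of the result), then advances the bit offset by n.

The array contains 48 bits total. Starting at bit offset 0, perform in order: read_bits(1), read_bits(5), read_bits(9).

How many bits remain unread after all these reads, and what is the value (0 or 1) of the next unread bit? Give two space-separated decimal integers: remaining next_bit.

Answer: 33 0

Derivation:
Read 1: bits[0:1] width=1 -> value=0 (bin 0); offset now 1 = byte 0 bit 1; 47 bits remain
Read 2: bits[1:6] width=5 -> value=2 (bin 00010); offset now 6 = byte 0 bit 6; 42 bits remain
Read 3: bits[6:15] width=9 -> value=393 (bin 110001001); offset now 15 = byte 1 bit 7; 33 bits remain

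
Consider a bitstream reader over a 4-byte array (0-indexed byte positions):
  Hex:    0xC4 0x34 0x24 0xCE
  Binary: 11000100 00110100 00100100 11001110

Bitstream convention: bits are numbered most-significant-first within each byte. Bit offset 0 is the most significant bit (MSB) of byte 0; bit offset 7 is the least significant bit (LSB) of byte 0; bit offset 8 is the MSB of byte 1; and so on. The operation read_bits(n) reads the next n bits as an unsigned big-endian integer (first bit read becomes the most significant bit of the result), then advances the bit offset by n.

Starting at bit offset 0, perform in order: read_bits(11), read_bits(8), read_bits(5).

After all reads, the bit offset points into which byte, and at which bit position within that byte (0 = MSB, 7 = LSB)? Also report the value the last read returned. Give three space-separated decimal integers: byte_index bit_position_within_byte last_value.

Answer: 3 0 4

Derivation:
Read 1: bits[0:11] width=11 -> value=1569 (bin 11000100001); offset now 11 = byte 1 bit 3; 21 bits remain
Read 2: bits[11:19] width=8 -> value=161 (bin 10100001); offset now 19 = byte 2 bit 3; 13 bits remain
Read 3: bits[19:24] width=5 -> value=4 (bin 00100); offset now 24 = byte 3 bit 0; 8 bits remain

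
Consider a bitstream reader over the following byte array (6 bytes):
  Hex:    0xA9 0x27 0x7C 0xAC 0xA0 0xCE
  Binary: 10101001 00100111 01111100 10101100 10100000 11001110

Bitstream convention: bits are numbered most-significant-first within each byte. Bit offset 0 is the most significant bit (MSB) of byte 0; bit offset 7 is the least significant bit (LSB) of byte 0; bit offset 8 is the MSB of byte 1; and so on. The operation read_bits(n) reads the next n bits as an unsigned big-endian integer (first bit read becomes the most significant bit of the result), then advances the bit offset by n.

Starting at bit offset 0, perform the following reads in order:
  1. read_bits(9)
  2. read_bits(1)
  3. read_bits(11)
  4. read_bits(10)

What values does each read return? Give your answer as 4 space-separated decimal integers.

Read 1: bits[0:9] width=9 -> value=338 (bin 101010010); offset now 9 = byte 1 bit 1; 39 bits remain
Read 2: bits[9:10] width=1 -> value=0 (bin 0); offset now 10 = byte 1 bit 2; 38 bits remain
Read 3: bits[10:21] width=11 -> value=1263 (bin 10011101111); offset now 21 = byte 2 bit 5; 27 bits remain
Read 4: bits[21:31] width=10 -> value=598 (bin 1001010110); offset now 31 = byte 3 bit 7; 17 bits remain

Answer: 338 0 1263 598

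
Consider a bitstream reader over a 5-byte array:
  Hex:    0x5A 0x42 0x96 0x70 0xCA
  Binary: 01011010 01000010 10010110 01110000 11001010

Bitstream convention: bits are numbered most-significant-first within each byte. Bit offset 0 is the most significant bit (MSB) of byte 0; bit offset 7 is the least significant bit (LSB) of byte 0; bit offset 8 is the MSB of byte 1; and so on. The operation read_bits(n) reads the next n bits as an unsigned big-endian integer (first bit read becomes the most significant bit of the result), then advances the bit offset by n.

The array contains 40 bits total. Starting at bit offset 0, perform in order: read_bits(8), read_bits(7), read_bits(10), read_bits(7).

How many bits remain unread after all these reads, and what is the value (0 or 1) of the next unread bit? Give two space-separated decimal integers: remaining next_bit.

Answer: 8 1

Derivation:
Read 1: bits[0:8] width=8 -> value=90 (bin 01011010); offset now 8 = byte 1 bit 0; 32 bits remain
Read 2: bits[8:15] width=7 -> value=33 (bin 0100001); offset now 15 = byte 1 bit 7; 25 bits remain
Read 3: bits[15:25] width=10 -> value=300 (bin 0100101100); offset now 25 = byte 3 bit 1; 15 bits remain
Read 4: bits[25:32] width=7 -> value=112 (bin 1110000); offset now 32 = byte 4 bit 0; 8 bits remain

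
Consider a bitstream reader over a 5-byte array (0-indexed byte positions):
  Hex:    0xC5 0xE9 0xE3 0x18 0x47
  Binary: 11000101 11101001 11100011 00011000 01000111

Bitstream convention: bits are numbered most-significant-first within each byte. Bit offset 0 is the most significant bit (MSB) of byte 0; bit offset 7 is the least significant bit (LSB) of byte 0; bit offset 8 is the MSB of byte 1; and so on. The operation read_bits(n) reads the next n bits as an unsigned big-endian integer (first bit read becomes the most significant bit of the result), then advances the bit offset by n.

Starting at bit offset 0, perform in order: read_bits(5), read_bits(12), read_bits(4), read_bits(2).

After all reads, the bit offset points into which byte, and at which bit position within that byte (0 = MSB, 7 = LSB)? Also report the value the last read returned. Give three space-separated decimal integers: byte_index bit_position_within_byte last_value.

Read 1: bits[0:5] width=5 -> value=24 (bin 11000); offset now 5 = byte 0 bit 5; 35 bits remain
Read 2: bits[5:17] width=12 -> value=3027 (bin 101111010011); offset now 17 = byte 2 bit 1; 23 bits remain
Read 3: bits[17:21] width=4 -> value=12 (bin 1100); offset now 21 = byte 2 bit 5; 19 bits remain
Read 4: bits[21:23] width=2 -> value=1 (bin 01); offset now 23 = byte 2 bit 7; 17 bits remain

Answer: 2 7 1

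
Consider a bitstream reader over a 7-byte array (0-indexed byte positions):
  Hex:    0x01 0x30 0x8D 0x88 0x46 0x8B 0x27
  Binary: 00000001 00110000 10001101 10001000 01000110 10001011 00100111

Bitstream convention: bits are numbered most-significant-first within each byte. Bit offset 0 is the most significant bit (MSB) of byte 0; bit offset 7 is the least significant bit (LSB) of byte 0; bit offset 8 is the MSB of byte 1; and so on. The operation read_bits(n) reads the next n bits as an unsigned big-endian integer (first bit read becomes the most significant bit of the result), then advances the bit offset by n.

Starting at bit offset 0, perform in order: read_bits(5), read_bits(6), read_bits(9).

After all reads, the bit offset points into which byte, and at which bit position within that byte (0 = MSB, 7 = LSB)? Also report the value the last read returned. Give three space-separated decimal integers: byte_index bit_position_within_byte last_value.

Read 1: bits[0:5] width=5 -> value=0 (bin 00000); offset now 5 = byte 0 bit 5; 51 bits remain
Read 2: bits[5:11] width=6 -> value=9 (bin 001001); offset now 11 = byte 1 bit 3; 45 bits remain
Read 3: bits[11:20] width=9 -> value=264 (bin 100001000); offset now 20 = byte 2 bit 4; 36 bits remain

Answer: 2 4 264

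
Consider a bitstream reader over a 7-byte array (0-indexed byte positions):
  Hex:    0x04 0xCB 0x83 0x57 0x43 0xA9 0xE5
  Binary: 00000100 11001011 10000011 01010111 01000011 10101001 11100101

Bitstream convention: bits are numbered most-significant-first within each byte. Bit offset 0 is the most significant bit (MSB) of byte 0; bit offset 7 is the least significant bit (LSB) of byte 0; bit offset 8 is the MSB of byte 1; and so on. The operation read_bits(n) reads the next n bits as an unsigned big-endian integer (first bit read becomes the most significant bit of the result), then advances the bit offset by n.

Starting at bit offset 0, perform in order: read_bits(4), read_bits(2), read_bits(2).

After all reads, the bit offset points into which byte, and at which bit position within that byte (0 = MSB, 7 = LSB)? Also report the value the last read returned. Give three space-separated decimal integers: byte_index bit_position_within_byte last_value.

Read 1: bits[0:4] width=4 -> value=0 (bin 0000); offset now 4 = byte 0 bit 4; 52 bits remain
Read 2: bits[4:6] width=2 -> value=1 (bin 01); offset now 6 = byte 0 bit 6; 50 bits remain
Read 3: bits[6:8] width=2 -> value=0 (bin 00); offset now 8 = byte 1 bit 0; 48 bits remain

Answer: 1 0 0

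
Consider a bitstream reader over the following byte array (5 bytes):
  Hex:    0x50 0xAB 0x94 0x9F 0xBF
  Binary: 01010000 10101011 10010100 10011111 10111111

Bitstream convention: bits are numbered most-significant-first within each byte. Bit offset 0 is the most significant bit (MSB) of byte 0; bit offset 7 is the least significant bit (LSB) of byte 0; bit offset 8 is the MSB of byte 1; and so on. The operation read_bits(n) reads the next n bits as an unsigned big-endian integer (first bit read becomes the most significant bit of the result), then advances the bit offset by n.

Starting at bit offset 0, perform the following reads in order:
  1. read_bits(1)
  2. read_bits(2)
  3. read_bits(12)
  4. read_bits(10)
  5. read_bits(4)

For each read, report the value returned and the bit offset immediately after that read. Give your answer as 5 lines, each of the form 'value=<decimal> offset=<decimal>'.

Read 1: bits[0:1] width=1 -> value=0 (bin 0); offset now 1 = byte 0 bit 1; 39 bits remain
Read 2: bits[1:3] width=2 -> value=2 (bin 10); offset now 3 = byte 0 bit 3; 37 bits remain
Read 3: bits[3:15] width=12 -> value=2133 (bin 100001010101); offset now 15 = byte 1 bit 7; 25 bits remain
Read 4: bits[15:25] width=10 -> value=809 (bin 1100101001); offset now 25 = byte 3 bit 1; 15 bits remain
Read 5: bits[25:29] width=4 -> value=3 (bin 0011); offset now 29 = byte 3 bit 5; 11 bits remain

Answer: value=0 offset=1
value=2 offset=3
value=2133 offset=15
value=809 offset=25
value=3 offset=29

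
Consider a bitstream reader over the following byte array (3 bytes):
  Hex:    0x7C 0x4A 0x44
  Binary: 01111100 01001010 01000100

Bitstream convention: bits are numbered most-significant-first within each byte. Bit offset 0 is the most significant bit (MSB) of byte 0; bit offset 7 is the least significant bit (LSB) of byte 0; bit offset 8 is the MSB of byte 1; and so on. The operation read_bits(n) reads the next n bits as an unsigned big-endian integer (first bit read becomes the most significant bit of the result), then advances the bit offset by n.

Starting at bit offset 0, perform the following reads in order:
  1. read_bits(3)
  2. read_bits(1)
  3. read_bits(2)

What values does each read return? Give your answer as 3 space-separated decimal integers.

Read 1: bits[0:3] width=3 -> value=3 (bin 011); offset now 3 = byte 0 bit 3; 21 bits remain
Read 2: bits[3:4] width=1 -> value=1 (bin 1); offset now 4 = byte 0 bit 4; 20 bits remain
Read 3: bits[4:6] width=2 -> value=3 (bin 11); offset now 6 = byte 0 bit 6; 18 bits remain

Answer: 3 1 3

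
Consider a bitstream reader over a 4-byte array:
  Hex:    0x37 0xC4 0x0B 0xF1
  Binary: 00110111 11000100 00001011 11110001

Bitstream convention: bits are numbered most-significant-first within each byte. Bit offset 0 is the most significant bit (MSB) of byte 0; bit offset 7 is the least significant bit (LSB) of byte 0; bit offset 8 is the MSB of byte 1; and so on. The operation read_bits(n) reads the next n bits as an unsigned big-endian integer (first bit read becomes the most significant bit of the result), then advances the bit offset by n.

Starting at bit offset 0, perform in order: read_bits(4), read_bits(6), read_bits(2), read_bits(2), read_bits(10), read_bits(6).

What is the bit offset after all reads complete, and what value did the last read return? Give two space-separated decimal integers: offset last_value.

Answer: 30 60

Derivation:
Read 1: bits[0:4] width=4 -> value=3 (bin 0011); offset now 4 = byte 0 bit 4; 28 bits remain
Read 2: bits[4:10] width=6 -> value=31 (bin 011111); offset now 10 = byte 1 bit 2; 22 bits remain
Read 3: bits[10:12] width=2 -> value=0 (bin 00); offset now 12 = byte 1 bit 4; 20 bits remain
Read 4: bits[12:14] width=2 -> value=1 (bin 01); offset now 14 = byte 1 bit 6; 18 bits remain
Read 5: bits[14:24] width=10 -> value=11 (bin 0000001011); offset now 24 = byte 3 bit 0; 8 bits remain
Read 6: bits[24:30] width=6 -> value=60 (bin 111100); offset now 30 = byte 3 bit 6; 2 bits remain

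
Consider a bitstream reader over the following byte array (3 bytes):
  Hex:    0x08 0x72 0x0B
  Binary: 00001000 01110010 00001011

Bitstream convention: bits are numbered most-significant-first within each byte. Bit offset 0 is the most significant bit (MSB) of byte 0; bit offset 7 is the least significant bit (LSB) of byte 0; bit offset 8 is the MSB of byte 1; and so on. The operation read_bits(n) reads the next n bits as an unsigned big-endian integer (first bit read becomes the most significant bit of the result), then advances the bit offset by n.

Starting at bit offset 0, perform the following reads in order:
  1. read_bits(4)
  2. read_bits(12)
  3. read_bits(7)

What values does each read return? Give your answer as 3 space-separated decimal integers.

Answer: 0 2162 5

Derivation:
Read 1: bits[0:4] width=4 -> value=0 (bin 0000); offset now 4 = byte 0 bit 4; 20 bits remain
Read 2: bits[4:16] width=12 -> value=2162 (bin 100001110010); offset now 16 = byte 2 bit 0; 8 bits remain
Read 3: bits[16:23] width=7 -> value=5 (bin 0000101); offset now 23 = byte 2 bit 7; 1 bits remain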